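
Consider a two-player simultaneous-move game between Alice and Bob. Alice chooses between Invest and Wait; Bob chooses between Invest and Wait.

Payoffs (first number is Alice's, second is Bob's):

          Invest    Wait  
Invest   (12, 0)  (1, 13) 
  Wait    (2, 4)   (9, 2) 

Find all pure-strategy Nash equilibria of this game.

none

(Invest, Invest): Bob prefers Wait (13 > 0) — not an equilibrium.
(Invest, Wait): Alice prefers Wait (9 > 1) — not an equilibrium.
(Wait, Invest): Alice prefers Invest (12 > 2) — not an equilibrium.
(Wait, Wait): Bob prefers Invest (4 > 2) — not an equilibrium.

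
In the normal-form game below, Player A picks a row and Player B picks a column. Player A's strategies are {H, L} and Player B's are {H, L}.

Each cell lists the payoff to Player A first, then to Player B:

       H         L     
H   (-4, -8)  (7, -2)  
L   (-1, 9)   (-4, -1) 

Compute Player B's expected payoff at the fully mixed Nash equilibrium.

First find p, the probability Player A plays H, from Player B's indifference between H and L: −8p + 9(1−p) = −2p − (1−p), giving p = 5/8.
Since Player B is indifferent in equilibrium, Player B's expected payoff equals the payoff from either column against (5/8, 3/8). Using H: −8(5/8) + 9(3/8) = -13/8.

-13/8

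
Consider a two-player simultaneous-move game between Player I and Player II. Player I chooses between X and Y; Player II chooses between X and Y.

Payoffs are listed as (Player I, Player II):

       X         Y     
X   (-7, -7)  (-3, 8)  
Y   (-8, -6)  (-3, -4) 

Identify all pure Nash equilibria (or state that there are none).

(X, X): Player II prefers Y (8 > -7) — not an equilibrium.
(X, Y): Player I gets -3 ≥ -3 from Y, and Player II gets 8 ≥ -7 from X — Nash equilibrium.
(Y, X): Player I prefers X (-7 > -8); Player II prefers Y (-4 > -6) — not an equilibrium.
(Y, Y): Player I gets -3 ≥ -3 from X, and Player II gets -4 ≥ -6 from X — Nash equilibrium.

(X, Y) and (Y, Y)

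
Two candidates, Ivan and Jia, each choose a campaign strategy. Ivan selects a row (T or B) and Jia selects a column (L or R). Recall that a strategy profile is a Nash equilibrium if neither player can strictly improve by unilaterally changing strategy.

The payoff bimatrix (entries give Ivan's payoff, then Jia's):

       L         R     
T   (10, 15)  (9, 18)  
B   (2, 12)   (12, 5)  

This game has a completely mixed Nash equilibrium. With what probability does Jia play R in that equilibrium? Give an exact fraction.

8/11

Let y be the probability that Jia plays L. In a completely mixed equilibrium, Ivan must be indifferent between T and B.
Ivan's expected payoff from T is 10y + 9(1−y); from B it is 2y + 12(1−y).
Setting these equal: y + 9 = −10y + 12, so y = 3/11.
Therefore Jia plays R with probability 1 − 3/11 = 8/11.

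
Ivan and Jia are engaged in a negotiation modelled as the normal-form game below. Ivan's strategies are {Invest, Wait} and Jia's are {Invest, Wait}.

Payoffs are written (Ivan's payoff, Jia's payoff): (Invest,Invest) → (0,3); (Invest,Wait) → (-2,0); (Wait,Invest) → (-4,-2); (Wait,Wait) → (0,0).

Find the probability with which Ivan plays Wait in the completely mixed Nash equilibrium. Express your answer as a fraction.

Let x be the probability that Ivan plays Invest. In a completely mixed equilibrium, Jia must be indifferent between Invest and Wait.
Jia's expected payoff from Invest is 3x − 2(1−x); from Wait it is 0.
Setting these equal: 5x − 2 = 0, so x = 2/5.
Therefore Ivan plays Wait with probability 1 − 2/5 = 3/5.

3/5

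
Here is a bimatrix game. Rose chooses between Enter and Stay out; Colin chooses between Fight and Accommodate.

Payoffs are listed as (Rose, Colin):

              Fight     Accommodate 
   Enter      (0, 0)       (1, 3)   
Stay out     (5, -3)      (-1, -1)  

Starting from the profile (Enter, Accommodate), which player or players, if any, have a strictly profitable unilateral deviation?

Neither

Rose at (Enter, Accommodate) earns 1; deviating to Stay out yields -1 — not better.
Colin earns 3; deviating to Fight yields 0 — not better.
Neither player can strictly improve; the profile is a Nash equilibrium.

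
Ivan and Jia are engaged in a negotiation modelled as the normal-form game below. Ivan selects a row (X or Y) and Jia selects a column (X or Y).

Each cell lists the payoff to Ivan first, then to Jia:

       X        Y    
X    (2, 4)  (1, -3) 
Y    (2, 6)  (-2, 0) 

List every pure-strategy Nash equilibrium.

(X, X) and (Y, X)

(X, X): Ivan gets 2 ≥ 2 from Y, and Jia gets 4 ≥ -3 from Y — Nash equilibrium.
(X, Y): Jia prefers X (4 > -3) — not an equilibrium.
(Y, X): Ivan gets 2 ≥ 2 from X, and Jia gets 6 ≥ 0 from Y — Nash equilibrium.
(Y, Y): Ivan prefers X (1 > -2); Jia prefers X (6 > 0) — not an equilibrium.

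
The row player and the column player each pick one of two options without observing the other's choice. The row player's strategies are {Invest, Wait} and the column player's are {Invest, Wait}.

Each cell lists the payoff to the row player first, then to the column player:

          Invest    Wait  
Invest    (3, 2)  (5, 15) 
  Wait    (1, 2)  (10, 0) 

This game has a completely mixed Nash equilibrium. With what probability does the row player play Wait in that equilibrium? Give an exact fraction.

Let r be the probability that the row player plays Invest. In a completely mixed equilibrium, the column player must be indifferent between Invest and Wait.
The column player's expected payoff from Invest is 2r + 2(1−r); from Wait it is 15r.
Setting these equal: 2 = 15r, so r = 2/15.
Therefore the row player plays Wait with probability 1 − 2/15 = 13/15.

13/15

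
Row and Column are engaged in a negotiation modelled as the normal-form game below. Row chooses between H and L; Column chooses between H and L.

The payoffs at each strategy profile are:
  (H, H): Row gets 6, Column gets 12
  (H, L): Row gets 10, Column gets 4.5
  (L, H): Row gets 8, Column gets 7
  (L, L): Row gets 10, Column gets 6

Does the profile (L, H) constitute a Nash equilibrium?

At (L, H), Row earns 8; switching to H would give 6, so Row has no profitable deviation.
Column earns 7; switching to L would give 6, so Column has no profitable deviation.
Neither player can gain by a unilateral deviation, so this profile is a Nash equilibrium.

Yes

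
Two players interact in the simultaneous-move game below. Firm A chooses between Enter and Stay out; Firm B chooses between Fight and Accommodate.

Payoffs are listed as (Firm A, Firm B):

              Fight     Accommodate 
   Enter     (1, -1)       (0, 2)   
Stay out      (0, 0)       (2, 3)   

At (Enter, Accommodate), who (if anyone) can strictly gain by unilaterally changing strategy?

Firm A

Firm A at (Enter, Accommodate) earns 0; deviating to Stay out yields 2 — a strict improvement.
Firm B earns 2; deviating to Fight yields -1 — not better.
Only Firm A has a strictly profitable deviation.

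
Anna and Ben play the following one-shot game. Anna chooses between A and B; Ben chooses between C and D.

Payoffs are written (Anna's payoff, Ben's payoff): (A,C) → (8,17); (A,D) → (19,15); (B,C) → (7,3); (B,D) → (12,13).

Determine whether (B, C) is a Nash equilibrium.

At (B, C), Anna earns 7; switching to A would give 8, so Anna would deviate.
Ben earns 3; switching to D would give 13, so Ben would deviate.
Since at least one player can profitably deviate, this is not a Nash equilibrium.

No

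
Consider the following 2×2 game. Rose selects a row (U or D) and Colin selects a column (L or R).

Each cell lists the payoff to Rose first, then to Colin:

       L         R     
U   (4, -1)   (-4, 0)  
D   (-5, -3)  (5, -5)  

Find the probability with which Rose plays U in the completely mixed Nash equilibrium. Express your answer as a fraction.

Let r be the probability that Rose plays U. In a completely mixed equilibrium, Colin must be indifferent between L and R.
Colin's expected payoff from L is −r − 3(1−r); from R it is −5(1−r).
Setting these equal: 2r − 3 = 5r − 5, so r = 2/3.

2/3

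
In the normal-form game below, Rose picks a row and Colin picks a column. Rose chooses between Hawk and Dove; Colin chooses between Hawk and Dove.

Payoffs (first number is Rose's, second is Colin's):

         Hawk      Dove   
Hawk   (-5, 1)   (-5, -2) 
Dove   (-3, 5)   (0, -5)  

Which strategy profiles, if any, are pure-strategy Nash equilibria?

(Dove, Hawk)

(Hawk, Hawk): Rose prefers Dove (-3 > -5) — not an equilibrium.
(Hawk, Dove): Rose prefers Dove (0 > -5); Colin prefers Hawk (1 > -2) — not an equilibrium.
(Dove, Hawk): Rose gets -3 ≥ -5 from Hawk, and Colin gets 5 ≥ -5 from Dove — Nash equilibrium.
(Dove, Dove): Colin prefers Hawk (5 > -5) — not an equilibrium.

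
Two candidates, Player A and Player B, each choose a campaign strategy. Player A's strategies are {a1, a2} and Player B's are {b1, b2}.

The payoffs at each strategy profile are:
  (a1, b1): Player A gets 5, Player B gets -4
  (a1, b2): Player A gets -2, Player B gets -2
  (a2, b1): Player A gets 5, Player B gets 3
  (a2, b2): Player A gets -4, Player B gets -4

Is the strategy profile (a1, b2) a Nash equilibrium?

Yes

At (a1, b2), Player A earns -2; switching to a2 would give -4, so Player A has no profitable deviation.
Player B earns -2; switching to b1 would give -4, so Player B has no profitable deviation.
Neither player can gain by a unilateral deviation, so this profile is a Nash equilibrium.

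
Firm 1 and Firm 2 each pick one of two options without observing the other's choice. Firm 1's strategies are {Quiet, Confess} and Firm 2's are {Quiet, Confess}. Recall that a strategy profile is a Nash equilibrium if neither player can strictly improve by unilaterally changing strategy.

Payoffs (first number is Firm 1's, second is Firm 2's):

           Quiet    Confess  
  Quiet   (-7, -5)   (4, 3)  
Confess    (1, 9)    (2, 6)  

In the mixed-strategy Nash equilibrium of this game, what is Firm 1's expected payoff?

First find y, the probability Firm 2 plays Quiet, from Firm 1's indifference between Quiet and Confess: −7y + 4(1−y) = y + 2(1−y), giving y = 1/5.
Since Firm 1 is indifferent in equilibrium, Firm 1's expected payoff equals the payoff from either row against (1/5, 4/5). Using Quiet: −7(1/5) + 4(4/5) = 9/5.

9/5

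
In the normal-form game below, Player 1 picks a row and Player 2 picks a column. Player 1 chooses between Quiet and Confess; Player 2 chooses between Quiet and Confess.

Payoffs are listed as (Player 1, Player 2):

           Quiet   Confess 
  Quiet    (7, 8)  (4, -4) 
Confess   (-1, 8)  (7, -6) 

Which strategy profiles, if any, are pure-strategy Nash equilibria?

(Quiet, Quiet): Player 1 gets 7 ≥ -1 from Confess, and Player 2 gets 8 ≥ -4 from Confess — Nash equilibrium.
(Quiet, Confess): Player 1 prefers Confess (7 > 4); Player 2 prefers Quiet (8 > -4) — not an equilibrium.
(Confess, Quiet): Player 1 prefers Quiet (7 > -1) — not an equilibrium.
(Confess, Confess): Player 2 prefers Quiet (8 > -6) — not an equilibrium.

(Quiet, Quiet)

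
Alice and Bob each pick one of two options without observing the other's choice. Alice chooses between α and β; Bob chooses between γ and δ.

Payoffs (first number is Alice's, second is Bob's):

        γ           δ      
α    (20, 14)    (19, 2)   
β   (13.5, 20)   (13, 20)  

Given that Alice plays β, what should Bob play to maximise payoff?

either — both γ and δ are best responses

Against β, Bob earns 20 from γ and 20 from δ.
So either strategy is a best response.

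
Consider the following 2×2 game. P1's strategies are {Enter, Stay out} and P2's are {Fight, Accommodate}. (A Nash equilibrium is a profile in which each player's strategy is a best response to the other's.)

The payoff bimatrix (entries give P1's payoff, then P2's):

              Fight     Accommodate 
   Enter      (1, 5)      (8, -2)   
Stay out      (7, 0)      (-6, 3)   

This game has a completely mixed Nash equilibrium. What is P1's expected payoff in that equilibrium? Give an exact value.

31/10

First find q, the probability P2 plays Fight, from P1's indifference between Enter and Stay out: q + 8(1−q) = 7q − 6(1−q), giving q = 7/10.
Since P1 is indifferent in equilibrium, P1's expected payoff equals the payoff from either row against (7/10, 3/10). Using Enter: (7/10) + 8(3/10) = 31/10.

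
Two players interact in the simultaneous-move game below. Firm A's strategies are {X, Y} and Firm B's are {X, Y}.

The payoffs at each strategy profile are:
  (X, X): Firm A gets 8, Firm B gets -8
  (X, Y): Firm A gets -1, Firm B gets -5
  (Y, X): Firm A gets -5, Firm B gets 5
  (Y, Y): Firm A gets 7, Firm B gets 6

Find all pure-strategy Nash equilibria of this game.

(X, X): Firm B prefers Y (-5 > -8) — not an equilibrium.
(X, Y): Firm A prefers Y (7 > -1) — not an equilibrium.
(Y, X): Firm A prefers X (8 > -5); Firm B prefers Y (6 > 5) — not an equilibrium.
(Y, Y): Firm A gets 7 ≥ -1 from X, and Firm B gets 6 ≥ 5 from X — Nash equilibrium.

(Y, Y)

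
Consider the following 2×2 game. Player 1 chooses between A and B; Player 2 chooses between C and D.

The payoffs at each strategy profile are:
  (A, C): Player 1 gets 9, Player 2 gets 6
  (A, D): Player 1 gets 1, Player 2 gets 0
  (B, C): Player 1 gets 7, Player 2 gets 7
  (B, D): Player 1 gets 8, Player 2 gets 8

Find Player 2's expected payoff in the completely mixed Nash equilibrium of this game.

First find x, the probability Player 1 plays A, from Player 2's indifference between C and D: 6x + 7(1−x) = 8(1−x), giving x = 1/7.
Since Player 2 is indifferent in equilibrium, Player 2's expected payoff equals the payoff from either column against (1/7, 6/7). Using C: 6(1/7) + 7(6/7) = 48/7.

48/7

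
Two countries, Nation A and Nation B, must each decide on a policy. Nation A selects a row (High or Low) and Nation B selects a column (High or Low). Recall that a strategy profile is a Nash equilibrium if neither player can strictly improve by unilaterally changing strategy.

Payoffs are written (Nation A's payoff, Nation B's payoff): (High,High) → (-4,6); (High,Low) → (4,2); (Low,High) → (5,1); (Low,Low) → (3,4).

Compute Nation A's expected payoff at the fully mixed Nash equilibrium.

16/5

First find q, the probability Nation B plays High, from Nation A's indifference between High and Low: −4q + 4(1−q) = 5q + 3(1−q), giving q = 1/10.
Since Nation A is indifferent in equilibrium, Nation A's expected payoff equals the payoff from either row against (1/10, 9/10). Using High: −4(1/10) + 4(9/10) = 16/5.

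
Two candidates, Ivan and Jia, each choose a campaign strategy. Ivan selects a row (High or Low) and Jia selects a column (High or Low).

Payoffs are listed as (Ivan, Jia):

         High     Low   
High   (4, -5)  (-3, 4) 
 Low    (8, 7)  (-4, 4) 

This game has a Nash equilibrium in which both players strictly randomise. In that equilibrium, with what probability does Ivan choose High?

1/4

Let x be the probability that Ivan plays High. In a completely mixed equilibrium, Jia must be indifferent between High and Low.
Jia's expected payoff from High is −5x + 7(1−x); from Low it is 4x + 4(1−x).
Setting these equal: −12x + 7 = 4, so x = 1/4.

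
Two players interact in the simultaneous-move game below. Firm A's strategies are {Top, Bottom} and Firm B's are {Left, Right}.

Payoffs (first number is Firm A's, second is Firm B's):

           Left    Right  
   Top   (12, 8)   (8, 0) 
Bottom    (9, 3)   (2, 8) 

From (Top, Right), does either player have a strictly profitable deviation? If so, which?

Firm A at (Top, Right) earns 8; deviating to Bottom yields 2 — not better.
Firm B earns 0; deviating to Left yields 8 — a strict improvement.
Only Firm B has a strictly profitable deviation.

Firm B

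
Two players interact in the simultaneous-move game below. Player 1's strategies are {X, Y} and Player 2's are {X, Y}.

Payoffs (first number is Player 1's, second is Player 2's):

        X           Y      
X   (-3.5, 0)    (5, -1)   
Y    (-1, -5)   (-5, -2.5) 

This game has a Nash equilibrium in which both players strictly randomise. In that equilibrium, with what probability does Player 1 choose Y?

Let p be the probability that Player 1 plays X. In a completely mixed equilibrium, Player 2 must be indifferent between X and Y.
Player 2's expected payoff from X is −5(1−p); from Y it is −p − 2.5(1−p).
Setting these equal: 5p − 5 = 1.5p − 2.5, so p = 5/7.
Therefore Player 1 plays Y with probability 1 − 5/7 = 2/7.

2/7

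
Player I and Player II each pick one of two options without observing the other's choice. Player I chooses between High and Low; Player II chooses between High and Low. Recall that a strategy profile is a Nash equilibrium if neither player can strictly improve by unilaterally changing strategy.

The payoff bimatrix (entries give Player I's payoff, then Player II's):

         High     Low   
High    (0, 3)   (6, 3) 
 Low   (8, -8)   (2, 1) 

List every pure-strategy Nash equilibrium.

(High, High): Player I prefers Low (8 > 0) — not an equilibrium.
(High, Low): Player I gets 6 ≥ 2 from Low, and Player II gets 3 ≥ 3 from High — Nash equilibrium.
(Low, High): Player II prefers Low (1 > -8) — not an equilibrium.
(Low, Low): Player I prefers High (6 > 2) — not an equilibrium.

(High, Low)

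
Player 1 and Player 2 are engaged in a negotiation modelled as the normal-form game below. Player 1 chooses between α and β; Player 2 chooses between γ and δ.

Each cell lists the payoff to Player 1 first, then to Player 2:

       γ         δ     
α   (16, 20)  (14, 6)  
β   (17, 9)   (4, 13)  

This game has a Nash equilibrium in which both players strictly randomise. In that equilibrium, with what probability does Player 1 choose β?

7/9

Let x be the probability that Player 1 plays α. In a completely mixed equilibrium, Player 2 must be indifferent between γ and δ.
Player 2's expected payoff from γ is 20x + 9(1−x); from δ it is 6x + 13(1−x).
Setting these equal: 11x + 9 = −7x + 13, so x = 2/9.
Therefore Player 1 plays β with probability 1 − 2/9 = 7/9.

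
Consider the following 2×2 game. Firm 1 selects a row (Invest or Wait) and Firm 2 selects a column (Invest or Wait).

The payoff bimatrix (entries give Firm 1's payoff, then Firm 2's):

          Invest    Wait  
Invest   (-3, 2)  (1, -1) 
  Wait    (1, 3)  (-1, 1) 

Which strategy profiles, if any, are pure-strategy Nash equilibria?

(Invest, Invest): Firm 1 prefers Wait (1 > -3) — not an equilibrium.
(Invest, Wait): Firm 2 prefers Invest (2 > -1) — not an equilibrium.
(Wait, Invest): Firm 1 gets 1 ≥ -3 from Invest, and Firm 2 gets 3 ≥ 1 from Wait — Nash equilibrium.
(Wait, Wait): Firm 1 prefers Invest (1 > -1); Firm 2 prefers Invest (3 > 1) — not an equilibrium.

(Wait, Invest)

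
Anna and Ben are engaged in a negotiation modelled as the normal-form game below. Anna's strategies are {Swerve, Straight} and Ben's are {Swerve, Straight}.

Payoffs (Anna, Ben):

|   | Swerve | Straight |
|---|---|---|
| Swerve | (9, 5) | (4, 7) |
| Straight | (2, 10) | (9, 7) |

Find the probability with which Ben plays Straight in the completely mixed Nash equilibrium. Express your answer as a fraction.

Let q be the probability that Ben plays Swerve. In a completely mixed equilibrium, Anna must be indifferent between Swerve and Straight.
Anna's expected payoff from Swerve is 9q + 4(1−q); from Straight it is 2q + 9(1−q).
Setting these equal: 5q + 4 = −7q + 9, so q = 5/12.
Therefore Ben plays Straight with probability 1 − 5/12 = 7/12.

7/12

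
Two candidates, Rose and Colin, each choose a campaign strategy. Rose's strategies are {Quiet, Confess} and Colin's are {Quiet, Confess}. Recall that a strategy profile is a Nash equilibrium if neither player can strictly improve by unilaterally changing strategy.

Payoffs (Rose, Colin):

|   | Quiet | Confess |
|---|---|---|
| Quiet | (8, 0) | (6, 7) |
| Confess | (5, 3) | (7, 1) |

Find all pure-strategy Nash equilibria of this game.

(Quiet, Quiet): Colin prefers Confess (7 > 0) — not an equilibrium.
(Quiet, Confess): Rose prefers Confess (7 > 6) — not an equilibrium.
(Confess, Quiet): Rose prefers Quiet (8 > 5) — not an equilibrium.
(Confess, Confess): Colin prefers Quiet (3 > 1) — not an equilibrium.

none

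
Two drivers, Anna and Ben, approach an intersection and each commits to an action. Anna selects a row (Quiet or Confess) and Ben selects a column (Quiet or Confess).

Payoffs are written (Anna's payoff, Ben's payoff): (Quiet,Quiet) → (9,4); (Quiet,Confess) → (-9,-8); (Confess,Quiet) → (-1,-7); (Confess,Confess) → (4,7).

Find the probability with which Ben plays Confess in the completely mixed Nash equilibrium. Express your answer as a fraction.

10/23

Let y be the probability that Ben plays Quiet. In a completely mixed equilibrium, Anna must be indifferent between Quiet and Confess.
Anna's expected payoff from Quiet is 9y − 9(1−y); from Confess it is −y + 4(1−y).
Setting these equal: 18y − 9 = −5y + 4, so y = 13/23.
Therefore Ben plays Confess with probability 1 − 13/23 = 10/23.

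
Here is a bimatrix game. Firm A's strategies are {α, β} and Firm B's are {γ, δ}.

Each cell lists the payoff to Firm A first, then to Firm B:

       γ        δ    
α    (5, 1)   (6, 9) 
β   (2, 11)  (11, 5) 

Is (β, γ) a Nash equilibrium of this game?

At (β, γ), Firm A earns 2; switching to α would give 5, so Firm A would deviate.
Firm B earns 11; switching to δ would give 5, so Firm B has no profitable deviation.
Since at least one player can profitably deviate, this is not a Nash equilibrium.

No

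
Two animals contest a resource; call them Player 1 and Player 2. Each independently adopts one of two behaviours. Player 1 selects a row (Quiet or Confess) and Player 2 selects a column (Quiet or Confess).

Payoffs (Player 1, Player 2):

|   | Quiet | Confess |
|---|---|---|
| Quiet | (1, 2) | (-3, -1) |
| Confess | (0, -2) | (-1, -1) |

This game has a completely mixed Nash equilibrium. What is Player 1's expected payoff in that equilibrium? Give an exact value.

First find q, the probability Player 2 plays Quiet, from Player 1's indifference between Quiet and Confess: q − 3(1−q) = −(1−q), giving q = 2/3.
Since Player 1 is indifferent in equilibrium, Player 1's expected payoff equals the payoff from either row against (2/3, 1/3). Using Quiet: (2/3) − 3(1/3) = -1/3.

-1/3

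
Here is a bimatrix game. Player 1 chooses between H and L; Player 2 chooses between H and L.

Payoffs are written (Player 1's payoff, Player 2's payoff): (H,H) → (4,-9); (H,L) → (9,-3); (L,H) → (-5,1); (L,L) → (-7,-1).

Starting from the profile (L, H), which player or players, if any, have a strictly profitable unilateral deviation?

Player 1

Player 1 at (L, H) earns -5; deviating to H yields 4 — a strict improvement.
Player 2 earns 1; deviating to L yields -1 — not better.
Only Player 1 has a strictly profitable deviation.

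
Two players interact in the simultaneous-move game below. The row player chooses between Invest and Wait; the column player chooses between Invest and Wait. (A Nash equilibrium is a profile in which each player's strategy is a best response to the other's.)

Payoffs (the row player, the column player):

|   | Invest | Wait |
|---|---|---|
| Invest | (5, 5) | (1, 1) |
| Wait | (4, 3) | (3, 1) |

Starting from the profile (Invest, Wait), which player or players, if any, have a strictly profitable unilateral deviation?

Both

The row player at (Invest, Wait) earns 1; deviating to Wait yields 3 — a strict improvement.
The column player earns 1; deviating to Invest yields 5 — a strict improvement.
Both the row player and the column player have strictly profitable deviations.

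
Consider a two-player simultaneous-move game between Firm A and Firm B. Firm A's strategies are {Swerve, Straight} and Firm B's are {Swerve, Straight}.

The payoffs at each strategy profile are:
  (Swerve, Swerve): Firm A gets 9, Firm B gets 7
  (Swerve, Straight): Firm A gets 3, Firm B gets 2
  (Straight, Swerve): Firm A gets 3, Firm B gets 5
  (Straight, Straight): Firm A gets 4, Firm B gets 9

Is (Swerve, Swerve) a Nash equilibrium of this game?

Yes

At (Swerve, Swerve), Firm A earns 9; switching to Straight would give 3, so Firm A has no profitable deviation.
Firm B earns 7; switching to Straight would give 2, so Firm B has no profitable deviation.
Neither player can gain by a unilateral deviation, so this profile is a Nash equilibrium.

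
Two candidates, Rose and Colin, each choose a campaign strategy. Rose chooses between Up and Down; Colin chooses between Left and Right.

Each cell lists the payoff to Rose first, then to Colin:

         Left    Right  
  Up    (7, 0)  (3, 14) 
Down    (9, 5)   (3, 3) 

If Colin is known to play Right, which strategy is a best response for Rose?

Against Right, Rose earns 3 from Up and 3 from Down.
So either strategy is a best response.

either — both Up and Down are best responses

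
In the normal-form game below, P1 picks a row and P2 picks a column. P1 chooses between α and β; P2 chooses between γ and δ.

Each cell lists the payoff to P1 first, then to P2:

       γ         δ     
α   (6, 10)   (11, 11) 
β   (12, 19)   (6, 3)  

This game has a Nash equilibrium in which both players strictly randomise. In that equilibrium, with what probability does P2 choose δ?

6/11

Let c be the probability that P2 plays γ. In a completely mixed equilibrium, P1 must be indifferent between α and β.
P1's expected payoff from α is 6c + 11(1−c); from β it is 12c + 6(1−c).
Setting these equal: −5c + 11 = 6c + 6, so c = 5/11.
Therefore P2 plays δ with probability 1 − 5/11 = 6/11.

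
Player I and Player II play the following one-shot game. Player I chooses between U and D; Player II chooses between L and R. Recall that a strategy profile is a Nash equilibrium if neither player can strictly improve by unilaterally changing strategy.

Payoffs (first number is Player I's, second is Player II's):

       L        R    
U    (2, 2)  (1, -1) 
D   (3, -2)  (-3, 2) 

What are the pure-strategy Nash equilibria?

none

(U, L): Player I prefers D (3 > 2) — not an equilibrium.
(U, R): Player II prefers L (2 > -1) — not an equilibrium.
(D, L): Player II prefers R (2 > -2) — not an equilibrium.
(D, R): Player I prefers U (1 > -3) — not an equilibrium.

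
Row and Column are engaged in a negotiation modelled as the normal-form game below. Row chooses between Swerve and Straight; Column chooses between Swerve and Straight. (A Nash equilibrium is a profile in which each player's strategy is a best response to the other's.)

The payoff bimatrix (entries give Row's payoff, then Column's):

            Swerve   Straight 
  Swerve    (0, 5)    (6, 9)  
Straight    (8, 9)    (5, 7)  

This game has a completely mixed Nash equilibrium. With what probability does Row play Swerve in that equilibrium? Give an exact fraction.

Let x be the probability that Row plays Swerve. In a completely mixed equilibrium, Column must be indifferent between Swerve and Straight.
Column's expected payoff from Swerve is 5x + 9(1−x); from Straight it is 9x + 7(1−x).
Setting these equal: −4x + 9 = 2x + 7, so x = 1/3.

1/3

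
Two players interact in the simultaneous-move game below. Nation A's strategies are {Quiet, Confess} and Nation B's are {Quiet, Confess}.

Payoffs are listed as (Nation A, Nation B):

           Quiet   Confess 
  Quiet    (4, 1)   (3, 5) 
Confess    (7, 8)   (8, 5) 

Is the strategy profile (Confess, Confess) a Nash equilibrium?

At (Confess, Confess), Nation A earns 8; switching to Quiet would give 3, so Nation A has no profitable deviation.
Nation B earns 5; switching to Quiet would give 8, so Nation B would deviate.
Since at least one player can profitably deviate, this is not a Nash equilibrium.

No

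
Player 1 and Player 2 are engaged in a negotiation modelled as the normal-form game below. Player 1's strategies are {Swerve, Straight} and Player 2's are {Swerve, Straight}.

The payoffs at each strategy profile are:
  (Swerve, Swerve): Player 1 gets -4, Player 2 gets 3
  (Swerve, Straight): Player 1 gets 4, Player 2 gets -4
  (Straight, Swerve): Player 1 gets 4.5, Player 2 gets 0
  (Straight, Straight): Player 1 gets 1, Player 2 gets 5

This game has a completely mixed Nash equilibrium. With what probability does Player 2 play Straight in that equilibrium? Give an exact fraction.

Let q be the probability that Player 2 plays Swerve. In a completely mixed equilibrium, Player 1 must be indifferent between Swerve and Straight.
Player 1's expected payoff from Swerve is −4q + 4(1−q); from Straight it is 4.5q + (1−q).
Setting these equal: −8q + 4 = 3.5q + 1, so q = 6/23.
Therefore Player 2 plays Straight with probability 1 − 6/23 = 17/23.

17/23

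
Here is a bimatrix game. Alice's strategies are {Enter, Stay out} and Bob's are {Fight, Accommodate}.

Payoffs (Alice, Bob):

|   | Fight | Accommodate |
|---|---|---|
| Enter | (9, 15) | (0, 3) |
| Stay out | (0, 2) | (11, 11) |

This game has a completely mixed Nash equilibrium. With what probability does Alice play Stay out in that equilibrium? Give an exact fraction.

Let p be the probability that Alice plays Enter. In a completely mixed equilibrium, Bob must be indifferent between Fight and Accommodate.
Bob's expected payoff from Fight is 15p + 2(1−p); from Accommodate it is 3p + 11(1−p).
Setting these equal: 13p + 2 = −8p + 11, so p = 3/7.
Therefore Alice plays Stay out with probability 1 − 3/7 = 4/7.

4/7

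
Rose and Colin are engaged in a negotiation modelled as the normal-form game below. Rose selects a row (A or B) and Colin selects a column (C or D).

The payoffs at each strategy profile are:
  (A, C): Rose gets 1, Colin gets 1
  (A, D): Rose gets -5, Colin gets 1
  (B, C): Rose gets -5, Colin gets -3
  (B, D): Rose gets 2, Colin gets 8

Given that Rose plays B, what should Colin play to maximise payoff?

D

Against B, Colin earns -3 from C and 8 from D.
So D is the best response.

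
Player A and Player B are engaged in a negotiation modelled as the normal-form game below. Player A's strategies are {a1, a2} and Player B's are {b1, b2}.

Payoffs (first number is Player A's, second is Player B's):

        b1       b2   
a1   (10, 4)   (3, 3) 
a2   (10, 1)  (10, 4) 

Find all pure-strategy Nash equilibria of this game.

(a1, b1) and (a2, b2)

(a1, b1): Player A gets 10 ≥ 10 from a2, and Player B gets 4 ≥ 3 from b2 — Nash equilibrium.
(a1, b2): Player A prefers a2 (10 > 3); Player B prefers b1 (4 > 3) — not an equilibrium.
(a2, b1): Player B prefers b2 (4 > 1) — not an equilibrium.
(a2, b2): Player A gets 10 ≥ 3 from a1, and Player B gets 4 ≥ 1 from b1 — Nash equilibrium.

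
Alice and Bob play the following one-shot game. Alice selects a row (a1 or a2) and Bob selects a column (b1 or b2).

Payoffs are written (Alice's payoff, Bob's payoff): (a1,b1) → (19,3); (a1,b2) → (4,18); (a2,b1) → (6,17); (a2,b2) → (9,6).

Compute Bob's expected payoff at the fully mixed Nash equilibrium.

First find p, the probability Alice plays a1, from Bob's indifference between b1 and b2: 3p + 17(1−p) = 18p + 6(1−p), giving p = 11/26.
Since Bob is indifferent in equilibrium, Bob's expected payoff equals the payoff from either column against (11/26, 15/26). Using b1: 3(11/26) + 17(15/26) = 144/13.

144/13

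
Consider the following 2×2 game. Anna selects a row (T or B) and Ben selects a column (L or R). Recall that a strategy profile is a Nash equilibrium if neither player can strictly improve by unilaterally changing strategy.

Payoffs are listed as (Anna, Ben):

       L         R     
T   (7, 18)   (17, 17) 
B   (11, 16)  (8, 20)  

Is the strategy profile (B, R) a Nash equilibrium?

At (B, R), Anna earns 8; switching to T would give 17, so Anna would deviate.
Ben earns 20; switching to L would give 16, so Ben has no profitable deviation.
Since at least one player can profitably deviate, this is not a Nash equilibrium.

No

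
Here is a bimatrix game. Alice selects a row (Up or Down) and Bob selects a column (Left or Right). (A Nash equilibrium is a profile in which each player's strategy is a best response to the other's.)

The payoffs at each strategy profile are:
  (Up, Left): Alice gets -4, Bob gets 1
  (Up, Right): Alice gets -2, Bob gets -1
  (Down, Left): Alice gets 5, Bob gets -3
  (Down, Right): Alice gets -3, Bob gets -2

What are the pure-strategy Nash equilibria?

none

(Up, Left): Alice prefers Down (5 > -4) — not an equilibrium.
(Up, Right): Bob prefers Left (1 > -1) — not an equilibrium.
(Down, Left): Bob prefers Right (-2 > -3) — not an equilibrium.
(Down, Right): Alice prefers Up (-2 > -3) — not an equilibrium.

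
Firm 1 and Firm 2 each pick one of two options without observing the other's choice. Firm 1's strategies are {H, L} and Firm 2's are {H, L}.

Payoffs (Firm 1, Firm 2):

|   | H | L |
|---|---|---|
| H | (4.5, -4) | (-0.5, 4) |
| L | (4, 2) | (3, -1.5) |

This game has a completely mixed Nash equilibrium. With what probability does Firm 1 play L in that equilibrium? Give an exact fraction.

Let p be the probability that Firm 1 plays H. In a completely mixed equilibrium, Firm 2 must be indifferent between H and L.
Firm 2's expected payoff from H is −4p + 2(1−p); from L it is 4p − 1.5(1−p).
Setting these equal: −6p + 2 = 5.5p − 1.5, so p = 7/23.
Therefore Firm 1 plays L with probability 1 − 7/23 = 16/23.

16/23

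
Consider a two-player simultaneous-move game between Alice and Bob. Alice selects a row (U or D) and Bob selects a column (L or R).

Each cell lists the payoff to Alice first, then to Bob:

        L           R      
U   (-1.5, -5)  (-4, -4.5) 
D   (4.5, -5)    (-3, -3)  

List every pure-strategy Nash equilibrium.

(D, R)

(U, L): Alice prefers D (4.5 > -1.5); Bob prefers R (-4.5 > -5) — not an equilibrium.
(U, R): Alice prefers D (-3 > -4) — not an equilibrium.
(D, L): Bob prefers R (-3 > -5) — not an equilibrium.
(D, R): Alice gets -3 ≥ -4 from U, and Bob gets -3 ≥ -5 from L — Nash equilibrium.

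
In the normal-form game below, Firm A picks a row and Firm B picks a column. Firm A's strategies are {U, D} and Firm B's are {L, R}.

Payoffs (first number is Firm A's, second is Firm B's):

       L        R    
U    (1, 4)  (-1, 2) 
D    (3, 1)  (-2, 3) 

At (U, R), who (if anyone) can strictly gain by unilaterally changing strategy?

Firm B

Firm A at (U, R) earns -1; deviating to D yields -2 — not better.
Firm B earns 2; deviating to L yields 4 — a strict improvement.
Only Firm B has a strictly profitable deviation.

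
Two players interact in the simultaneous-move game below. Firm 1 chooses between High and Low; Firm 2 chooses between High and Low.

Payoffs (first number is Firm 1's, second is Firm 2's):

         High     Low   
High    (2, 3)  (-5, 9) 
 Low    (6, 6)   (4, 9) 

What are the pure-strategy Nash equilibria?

(Low, Low)

(High, High): Firm 1 prefers Low (6 > 2); Firm 2 prefers Low (9 > 3) — not an equilibrium.
(High, Low): Firm 1 prefers Low (4 > -5) — not an equilibrium.
(Low, High): Firm 2 prefers Low (9 > 6) — not an equilibrium.
(Low, Low): Firm 1 gets 4 ≥ -5 from High, and Firm 2 gets 9 ≥ 6 from High — Nash equilibrium.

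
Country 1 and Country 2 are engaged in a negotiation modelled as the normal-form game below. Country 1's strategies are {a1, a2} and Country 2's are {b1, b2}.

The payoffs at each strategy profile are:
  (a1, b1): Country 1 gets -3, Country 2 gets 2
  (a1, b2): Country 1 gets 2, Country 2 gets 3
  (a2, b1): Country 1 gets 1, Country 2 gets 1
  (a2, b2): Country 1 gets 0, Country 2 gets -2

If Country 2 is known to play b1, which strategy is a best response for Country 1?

a2

Against b1, Country 1 earns -3 from a1 and 1 from a2.
So a2 is the best response.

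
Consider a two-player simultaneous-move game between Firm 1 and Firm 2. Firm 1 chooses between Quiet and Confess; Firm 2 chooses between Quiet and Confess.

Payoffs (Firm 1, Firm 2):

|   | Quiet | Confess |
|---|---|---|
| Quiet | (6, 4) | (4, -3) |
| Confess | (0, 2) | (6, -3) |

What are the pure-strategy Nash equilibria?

(Quiet, Quiet): Firm 1 gets 6 ≥ 0 from Confess, and Firm 2 gets 4 ≥ -3 from Confess — Nash equilibrium.
(Quiet, Confess): Firm 1 prefers Confess (6 > 4); Firm 2 prefers Quiet (4 > -3) — not an equilibrium.
(Confess, Quiet): Firm 1 prefers Quiet (6 > 0) — not an equilibrium.
(Confess, Confess): Firm 2 prefers Quiet (2 > -3) — not an equilibrium.

(Quiet, Quiet)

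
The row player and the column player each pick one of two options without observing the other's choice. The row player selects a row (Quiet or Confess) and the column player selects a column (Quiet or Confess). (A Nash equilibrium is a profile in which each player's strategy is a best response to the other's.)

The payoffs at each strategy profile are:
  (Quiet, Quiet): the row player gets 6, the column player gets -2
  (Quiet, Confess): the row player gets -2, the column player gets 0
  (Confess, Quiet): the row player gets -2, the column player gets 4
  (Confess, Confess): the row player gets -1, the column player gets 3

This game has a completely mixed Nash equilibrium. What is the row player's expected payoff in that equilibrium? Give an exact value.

First find q, the probability the column player plays Quiet, from the row player's indifference between Quiet and Confess: 6q − 2(1−q) = −2q − (1−q), giving q = 1/9.
Since the row player is indifferent in equilibrium, the row player's expected payoff equals the payoff from either row against (1/9, 8/9). Using Quiet: 6(1/9) − 2(8/9) = -10/9.

-10/9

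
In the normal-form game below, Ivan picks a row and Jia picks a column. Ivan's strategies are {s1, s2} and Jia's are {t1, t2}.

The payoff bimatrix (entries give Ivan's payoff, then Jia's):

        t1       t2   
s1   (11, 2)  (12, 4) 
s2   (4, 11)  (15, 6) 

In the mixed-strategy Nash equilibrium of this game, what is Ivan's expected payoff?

117/10

First find y, the probability Jia plays t1, from Ivan's indifference between s1 and s2: 11y + 12(1−y) = 4y + 15(1−y), giving y = 3/10.
Since Ivan is indifferent in equilibrium, Ivan's expected payoff equals the payoff from either row against (3/10, 7/10). Using s1: 11(3/10) + 12(7/10) = 117/10.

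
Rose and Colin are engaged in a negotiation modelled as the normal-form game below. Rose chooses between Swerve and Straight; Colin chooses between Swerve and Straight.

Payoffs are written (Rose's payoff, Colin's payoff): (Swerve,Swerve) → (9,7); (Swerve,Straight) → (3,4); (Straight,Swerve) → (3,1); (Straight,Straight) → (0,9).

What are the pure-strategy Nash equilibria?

(Swerve, Swerve): Rose gets 9 ≥ 3 from Straight, and Colin gets 7 ≥ 4 from Straight — Nash equilibrium.
(Swerve, Straight): Colin prefers Swerve (7 > 4) — not an equilibrium.
(Straight, Swerve): Rose prefers Swerve (9 > 3); Colin prefers Straight (9 > 1) — not an equilibrium.
(Straight, Straight): Rose prefers Swerve (3 > 0) — not an equilibrium.

(Swerve, Swerve)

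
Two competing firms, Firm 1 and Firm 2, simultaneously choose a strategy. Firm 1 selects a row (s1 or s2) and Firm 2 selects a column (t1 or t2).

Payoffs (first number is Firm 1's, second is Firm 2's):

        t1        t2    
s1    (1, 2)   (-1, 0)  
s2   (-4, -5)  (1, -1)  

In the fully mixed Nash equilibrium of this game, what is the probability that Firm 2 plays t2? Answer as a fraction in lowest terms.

5/7

Let c be the probability that Firm 2 plays t1. In a completely mixed equilibrium, Firm 1 must be indifferent between s1 and s2.
Firm 1's expected payoff from s1 is c − (1−c); from s2 it is −4c + (1−c).
Setting these equal: 2c − 1 = −5c + 1, so c = 2/7.
Therefore Firm 2 plays t2 with probability 1 − 2/7 = 5/7.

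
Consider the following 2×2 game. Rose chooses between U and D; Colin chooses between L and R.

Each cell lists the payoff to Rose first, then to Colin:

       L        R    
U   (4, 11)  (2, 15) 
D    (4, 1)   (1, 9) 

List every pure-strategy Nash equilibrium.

(U, R)

(U, L): Colin prefers R (15 > 11) — not an equilibrium.
(U, R): Rose gets 2 ≥ 1 from D, and Colin gets 15 ≥ 11 from L — Nash equilibrium.
(D, L): Colin prefers R (9 > 1) — not an equilibrium.
(D, R): Rose prefers U (2 > 1) — not an equilibrium.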